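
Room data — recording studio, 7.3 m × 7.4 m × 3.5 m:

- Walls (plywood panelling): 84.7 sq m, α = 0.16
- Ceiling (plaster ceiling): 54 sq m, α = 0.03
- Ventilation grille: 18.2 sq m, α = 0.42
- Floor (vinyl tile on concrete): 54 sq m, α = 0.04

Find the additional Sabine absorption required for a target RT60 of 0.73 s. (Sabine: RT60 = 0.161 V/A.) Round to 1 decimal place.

Total absorption A₁ = 84.7·0.16 + 54·0.03 + 18.2·0.42 + 54·0.04
  = 13.552 + 1.620 + 7.644 + 2.160 = 24.976 sq m sabins.
For T = 0.73 s, need A₂ = 0.161·V/T = 0.161·189.07/0.73 = 41.699 sabins.
Shortfall: 41.699 − 24.976 = 16.7 sabins.

16.7 sabins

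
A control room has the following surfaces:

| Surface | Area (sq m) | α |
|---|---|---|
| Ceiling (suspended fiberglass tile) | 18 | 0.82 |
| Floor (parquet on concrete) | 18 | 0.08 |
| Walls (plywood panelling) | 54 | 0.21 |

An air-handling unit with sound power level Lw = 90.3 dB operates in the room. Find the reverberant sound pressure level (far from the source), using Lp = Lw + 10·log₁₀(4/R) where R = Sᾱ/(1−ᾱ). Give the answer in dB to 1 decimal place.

Σ(Sᵢαᵢ) = 18×0.82 + 18×0.08 + 54×0.21 = 27.540; total area S = 90.0 sq m.
ᾱ = 27.540/90.0 = 0.3060; R = Sᾱ/(1−ᾱ) = 27.540/(1−0.3060) = 39.683 sq m.
Lp = Lw + 10 log₁₀(4/R) = 90.3 -9.97 = 80.3 dB.

80.3 dB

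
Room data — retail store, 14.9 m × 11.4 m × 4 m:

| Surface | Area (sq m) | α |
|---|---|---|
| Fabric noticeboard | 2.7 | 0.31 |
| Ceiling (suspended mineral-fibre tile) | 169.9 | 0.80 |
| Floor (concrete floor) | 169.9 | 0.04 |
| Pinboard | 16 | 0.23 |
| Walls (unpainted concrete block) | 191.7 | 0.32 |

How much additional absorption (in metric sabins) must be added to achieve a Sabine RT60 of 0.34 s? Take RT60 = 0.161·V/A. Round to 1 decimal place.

113.2 sabins

Total absorption A₁ = 2.7·0.31 + 169.9·0.80 + 169.9·0.04 + 16·0.23 + 191.7·0.32
  = 0.837 + 135.920 + 6.796 + 3.680 + 61.344 = 208.577 sq m sabins.
V = 679.44 m³. Required absorption A₂ = 0.161 × 679.44 / 0.34 = 321.735 sabins.
Additional absorption ΔA = 321.735 − 208.577 = 113.2 sabins.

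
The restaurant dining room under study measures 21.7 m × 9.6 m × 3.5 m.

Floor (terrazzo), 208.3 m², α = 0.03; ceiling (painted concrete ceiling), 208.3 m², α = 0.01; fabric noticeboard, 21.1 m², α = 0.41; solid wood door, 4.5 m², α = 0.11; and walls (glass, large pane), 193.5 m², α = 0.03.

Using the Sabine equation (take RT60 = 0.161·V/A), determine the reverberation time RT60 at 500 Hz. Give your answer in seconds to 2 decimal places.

Total absorption A = 208.3·0.03 + 208.3·0.01 + 21.1·0.41 + 4.5·0.11 + 193.5·0.03
  = 6.249 + 2.083 + 8.651 + 0.495 + 5.805 = 23.283 m² sabins.
Volume V = 21.7 × 9.6 × 3.5 = 729.12 m³.
T = 0.161 V/A = 0.161·729.12/23.283 = 5.04 s.

5.04 sec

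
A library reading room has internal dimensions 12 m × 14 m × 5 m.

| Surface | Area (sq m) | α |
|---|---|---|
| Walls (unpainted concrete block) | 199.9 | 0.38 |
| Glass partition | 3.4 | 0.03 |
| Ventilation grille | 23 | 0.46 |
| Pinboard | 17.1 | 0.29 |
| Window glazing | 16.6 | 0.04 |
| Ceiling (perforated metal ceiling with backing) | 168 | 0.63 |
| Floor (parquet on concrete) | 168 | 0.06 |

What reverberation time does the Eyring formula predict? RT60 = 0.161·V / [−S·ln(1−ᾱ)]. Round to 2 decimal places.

Total surface area S = 199.9 + 3.4 + 23 + 17.1 + 16.6 + 168 + 168 = 596.0 sq m.
Σ(Sᵢαᵢ) = 199.9×0.38 + 3.4×0.03 + 23×0.46 + 17.1×0.29 + 16.6×0.04 + 168×0.63 + 168×0.06 = 208.187.
ᾱ = 208.187 / 596.0 = 0.3493.
−S·ln(1−ᾱ) = −596.0 × ln(1 − 0.3493) = 256.105.
V = 12 × 14 × 5 = 840 m³.
RT60 = 0.161 × 840 / 256.105 = 0.53 s.

0.53 seconds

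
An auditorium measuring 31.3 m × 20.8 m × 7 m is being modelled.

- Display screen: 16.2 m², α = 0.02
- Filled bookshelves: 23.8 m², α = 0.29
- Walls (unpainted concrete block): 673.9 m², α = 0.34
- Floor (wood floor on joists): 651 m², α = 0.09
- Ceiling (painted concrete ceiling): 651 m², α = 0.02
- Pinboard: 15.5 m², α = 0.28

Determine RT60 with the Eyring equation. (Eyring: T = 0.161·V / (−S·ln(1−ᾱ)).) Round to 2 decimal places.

Total surface area S = 16.2 + 23.8 + 673.9 + 651 + 651 + 15.5 = 2031.4 m².
Absorption A = 16.2×0.02 + 23.8×0.29 + 673.9×0.34 + 651×0.09 + 651×0.02 + 15.5×0.28 = 312.302 sabins.
Mean coefficient ᾱ = A/S = 0.1537.
−S·ln(1−ᾱ) = −2031.4 × ln(1 − 0.1537) = 339.003.
V = 31.3 × 20.8 × 7 = 4557.28 m³.
RT60 = 0.161 × 4557.28 / 339.003 = 2.16 s.

2.16 s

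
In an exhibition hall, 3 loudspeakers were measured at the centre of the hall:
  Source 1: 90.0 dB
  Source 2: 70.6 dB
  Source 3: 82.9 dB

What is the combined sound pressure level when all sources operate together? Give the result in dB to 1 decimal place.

90.8 dB

Σ 10^(Lᵢ/10) = 1.206e+09.
L_total = 10·log₁₀(1.206e+09) = 90.8 dB.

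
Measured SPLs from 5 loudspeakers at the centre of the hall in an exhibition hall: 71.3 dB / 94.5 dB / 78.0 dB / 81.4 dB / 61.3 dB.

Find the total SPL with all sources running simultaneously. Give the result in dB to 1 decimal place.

Sum in the linear (power) domain: Σ 10^(Lᵢ/10) = 10^(71.3/10) + 10^(94.5/10) + 10^(78.0/10) + 10^(81.4/10) + 10^(61.3/10) = 3.034e+09.
L_total = 10·log₁₀(3.034e+09) = 94.8 dB.

94.8 dB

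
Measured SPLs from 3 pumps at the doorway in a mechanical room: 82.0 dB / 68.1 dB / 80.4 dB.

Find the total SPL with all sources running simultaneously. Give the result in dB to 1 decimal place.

Sum in the linear (power) domain: Σ 10^(Lᵢ/10) = 10^(82.0/10) + 10^(68.1/10) + 10^(80.4/10) = 2.746e+08.
L_total = 10·log₁₀(2.746e+08) = 84.4 dB.

84.4 dB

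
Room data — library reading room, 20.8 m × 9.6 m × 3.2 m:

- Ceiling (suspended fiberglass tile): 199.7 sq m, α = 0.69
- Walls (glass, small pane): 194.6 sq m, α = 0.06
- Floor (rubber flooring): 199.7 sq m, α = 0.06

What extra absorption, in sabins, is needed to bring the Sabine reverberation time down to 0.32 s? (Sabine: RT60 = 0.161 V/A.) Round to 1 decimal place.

160.0 sabins

A₁ = Σ Sᵢαᵢ = 199.7*0.69 + 194.6*0.06 + 199.7*0.06 = 161.451 sabins.
V = 638.976 m³. Required absorption A₂ = 0.161 × 638.976 / 0.32 = 321.485 sabins.
Shortfall: 321.485 − 161.451 = 160.0 sabins.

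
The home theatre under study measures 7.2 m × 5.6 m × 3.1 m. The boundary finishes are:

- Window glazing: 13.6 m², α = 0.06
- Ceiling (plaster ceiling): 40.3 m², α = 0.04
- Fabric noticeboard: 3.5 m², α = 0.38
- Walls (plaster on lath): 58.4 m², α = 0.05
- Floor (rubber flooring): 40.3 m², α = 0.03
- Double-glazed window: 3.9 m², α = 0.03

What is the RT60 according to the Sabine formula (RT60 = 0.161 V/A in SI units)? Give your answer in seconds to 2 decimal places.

2.51 s

Summing Sᵢαᵢ: 0.816 + 1.612 + 1.330 + 2.920 + 1.209 + 0.117 → A = 8.004 sabins.
V = 7.2·5.6·3.1 = 124.992 m³.
T = 0.161 V/A = 0.161·124.992/8.004 = 2.51 s.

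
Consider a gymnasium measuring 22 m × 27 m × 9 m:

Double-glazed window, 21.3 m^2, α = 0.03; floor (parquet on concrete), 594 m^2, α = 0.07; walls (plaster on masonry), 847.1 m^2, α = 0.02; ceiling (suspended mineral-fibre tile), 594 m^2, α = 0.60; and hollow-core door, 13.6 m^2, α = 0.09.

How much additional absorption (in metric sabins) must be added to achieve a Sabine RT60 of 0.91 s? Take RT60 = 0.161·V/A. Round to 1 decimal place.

529.0 sabins

Equivalent absorption area: A₁ = 21.3·0.03 + 594·0.07 + 847.1·0.02 + 594·0.60 + 13.6·0.09 = 416.785 m^2.
Target A₂ = 0.161·5346/0.91 = 945.831 sabins (V = 5346 m³).
ΔA = A₂ − A₁ = 945.831 − 416.785 = 529.0 sabins.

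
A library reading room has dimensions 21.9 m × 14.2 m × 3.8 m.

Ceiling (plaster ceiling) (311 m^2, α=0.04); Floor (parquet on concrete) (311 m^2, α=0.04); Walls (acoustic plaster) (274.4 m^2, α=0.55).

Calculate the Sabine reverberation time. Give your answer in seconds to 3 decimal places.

1.082 sec

Summing Sᵢαᵢ: 12.440 + 12.440 + 150.920 → A = 175.800 sabins.
V = 21.9·14.2·3.8 = 1181.724 m³.
Sabine: RT60 = 0.161 × 1181.724 / 175.800 = 1.082 s.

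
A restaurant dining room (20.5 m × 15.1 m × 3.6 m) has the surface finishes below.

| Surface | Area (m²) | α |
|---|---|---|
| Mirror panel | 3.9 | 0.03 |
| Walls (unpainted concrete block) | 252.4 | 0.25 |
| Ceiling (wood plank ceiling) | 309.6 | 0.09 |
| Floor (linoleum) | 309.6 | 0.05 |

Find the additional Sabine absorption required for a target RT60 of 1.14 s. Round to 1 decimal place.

50.8 sabins

A₁ = Σ Sᵢαᵢ = 3.9*0.03 + 252.4*0.25 + 309.6*0.09 + 309.6*0.05 = 106.561 sabins.
For T = 1.14 s, need A₂ = 0.161·V/T = 0.161·1114.38/1.14 = 157.382 sabins.
Additional absorption ΔA = 157.382 − 106.561 = 50.8 sabins.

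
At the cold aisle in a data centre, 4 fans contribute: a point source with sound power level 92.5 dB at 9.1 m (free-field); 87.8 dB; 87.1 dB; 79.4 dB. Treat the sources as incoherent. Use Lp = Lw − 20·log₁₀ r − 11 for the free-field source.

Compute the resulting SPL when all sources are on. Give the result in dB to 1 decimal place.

90.8 dB

Source at 9.1 m: Lp = 92.5 − 20·log₁₀(9.1) − 11 = 62.3 dB.
Converting to relative power and adding: 10^(62.3/10) + 10^(87.8/10) + 10^(87.1/10) + 10^(79.4/10) = 1.204e+09.
L_total = 10·log₁₀(1.204e+09) = 90.8 dB.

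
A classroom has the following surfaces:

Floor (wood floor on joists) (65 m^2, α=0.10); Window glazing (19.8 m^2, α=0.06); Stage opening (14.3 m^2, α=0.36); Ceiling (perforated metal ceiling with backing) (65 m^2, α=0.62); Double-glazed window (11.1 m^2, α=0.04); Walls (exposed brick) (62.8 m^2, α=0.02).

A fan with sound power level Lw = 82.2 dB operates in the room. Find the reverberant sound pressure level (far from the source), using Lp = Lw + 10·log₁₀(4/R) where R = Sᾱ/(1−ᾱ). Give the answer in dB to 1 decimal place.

69.7 dB

Σ(Sᵢαᵢ) = 65·0.10 + 19.8·0.06 + 14.3·0.36 + 65·0.62 + 11.1·0.04 + 62.8·0.02 = 54.836; total area S = 238.0 m^2.
ᾱ = 54.836/238.0 = 0.2304; R = Sᾱ/(1−ᾱ) = 54.836/(1−0.2304) = 71.253 m^2.
Lp = 82.2 + 10·log₁₀(4/71.253) = 82.2 + (-12.51) = 69.7 dB.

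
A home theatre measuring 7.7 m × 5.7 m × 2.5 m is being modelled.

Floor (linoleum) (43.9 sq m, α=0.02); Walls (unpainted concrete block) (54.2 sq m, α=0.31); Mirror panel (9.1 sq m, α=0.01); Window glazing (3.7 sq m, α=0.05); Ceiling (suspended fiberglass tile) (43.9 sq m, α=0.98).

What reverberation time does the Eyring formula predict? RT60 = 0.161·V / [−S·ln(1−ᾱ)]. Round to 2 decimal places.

0.23 s

S = Σ Sᵢ = 154.8 sq m.
Σ(Sᵢαᵢ) = 43.9·0.02 + 54.2·0.31 + 9.1·0.01 + 3.7·0.05 + 43.9·0.98 = 60.978.
Mean coefficient ᾱ = A/S = 0.3939.
−S·ln(1−ᾱ) = −154.8 × ln(1 − 0.3939) = 77.510.
V = 7.7 × 5.7 × 2.5 = 109.725 m³.
RT60 = 0.161 × 109.725 / 77.510 = 0.23 s.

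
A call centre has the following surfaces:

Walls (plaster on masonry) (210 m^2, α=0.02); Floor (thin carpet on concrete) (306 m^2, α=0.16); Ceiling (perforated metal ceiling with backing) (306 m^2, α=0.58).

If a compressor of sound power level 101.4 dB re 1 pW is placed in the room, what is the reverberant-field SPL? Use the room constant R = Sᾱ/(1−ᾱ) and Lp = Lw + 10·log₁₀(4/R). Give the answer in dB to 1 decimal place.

A = 230.640 sabins; S = 822.0 m^2.
ᾱ = 0.2806, so room constant R = A/(1−ᾱ) = 320.601 m^2.
Lp = Lw + 10 log₁₀(4/R) = 101.4 -19.04 = 82.4 dB.

82.4 dB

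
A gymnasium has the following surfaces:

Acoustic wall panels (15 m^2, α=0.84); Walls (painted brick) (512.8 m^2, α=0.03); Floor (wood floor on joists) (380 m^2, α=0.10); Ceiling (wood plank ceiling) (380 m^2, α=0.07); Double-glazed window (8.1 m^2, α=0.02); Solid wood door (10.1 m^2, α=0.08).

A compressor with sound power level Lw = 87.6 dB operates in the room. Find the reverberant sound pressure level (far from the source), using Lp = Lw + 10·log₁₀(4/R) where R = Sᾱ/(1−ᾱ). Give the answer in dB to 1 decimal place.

Σ(Sᵢαᵢ) = 15·0.84 + 512.8·0.03 + 380·0.10 + 380·0.07 + 8.1·0.02 + 10.1·0.08 = 93.554; total area S = 1306.0 m^2.
ᾱ = 93.554/1306.0 = 0.0716; R = Sᾱ/(1−ᾱ) = 93.554/(1−0.0716) = 100.769 m^2.
Lp = Lw + 10 log₁₀(4/R) = 87.6 -14.01 = 73.6 dB.

73.6 dB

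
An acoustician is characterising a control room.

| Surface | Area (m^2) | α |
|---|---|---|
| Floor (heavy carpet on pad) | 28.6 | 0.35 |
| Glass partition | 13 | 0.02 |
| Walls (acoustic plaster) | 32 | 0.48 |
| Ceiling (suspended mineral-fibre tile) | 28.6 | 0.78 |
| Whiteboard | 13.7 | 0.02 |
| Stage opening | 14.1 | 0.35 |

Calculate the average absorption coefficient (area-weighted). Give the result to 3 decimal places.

0.409

S = Σ Sᵢ = 28.6 + 13 + 32 + 28.6 + 13.7 + 14.1 = 130.0 m^2.
Weighted sum Σ Sα = 53.147.
ᾱ = 53.147 / 130.0 = 0.409.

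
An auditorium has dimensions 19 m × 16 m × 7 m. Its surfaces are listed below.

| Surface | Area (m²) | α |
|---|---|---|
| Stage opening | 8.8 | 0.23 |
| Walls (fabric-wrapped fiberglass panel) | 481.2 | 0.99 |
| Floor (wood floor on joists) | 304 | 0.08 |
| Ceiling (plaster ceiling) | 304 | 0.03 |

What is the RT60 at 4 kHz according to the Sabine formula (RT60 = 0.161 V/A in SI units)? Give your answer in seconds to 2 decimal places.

0.67 s

Equivalent absorption area: A = 8.8*0.23 + 481.2*0.99 + 304*0.08 + 304*0.03 = 511.852 m².
Room volume: 2128 m³.
Sabine: RT60 = 0.161 × 2128 / 511.852 = 0.67 s.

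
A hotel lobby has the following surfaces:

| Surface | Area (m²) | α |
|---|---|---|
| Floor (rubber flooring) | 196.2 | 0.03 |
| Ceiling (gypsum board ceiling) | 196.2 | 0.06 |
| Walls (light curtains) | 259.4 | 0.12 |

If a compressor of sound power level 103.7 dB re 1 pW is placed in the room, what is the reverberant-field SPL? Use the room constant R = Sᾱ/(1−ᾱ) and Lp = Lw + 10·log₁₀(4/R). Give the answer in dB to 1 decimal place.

92.5 dB

Σ(Sᵢαᵢ) = 196.2×0.03 + 196.2×0.06 + 259.4×0.12 = 48.786; total area S = 651.8 m².
ᾱ = 48.786/651.8 = 0.0748; R = Sᾱ/(1−ᾱ) = 48.786/(1−0.0748) = 52.730 m².
Lp = 103.7 + 10·log₁₀(4/52.730) = 103.7 + (-11.20) = 92.5 dB.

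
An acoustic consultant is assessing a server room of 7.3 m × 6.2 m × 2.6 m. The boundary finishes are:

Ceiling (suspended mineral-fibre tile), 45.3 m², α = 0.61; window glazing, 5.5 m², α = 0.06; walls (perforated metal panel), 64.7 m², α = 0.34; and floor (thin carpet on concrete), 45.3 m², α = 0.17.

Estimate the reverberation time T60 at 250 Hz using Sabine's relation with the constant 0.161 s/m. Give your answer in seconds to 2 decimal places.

0.33 seconds

Summing Sᵢαᵢ: 27.633 + 0.330 + 21.998 + 7.701 → A = 57.662 sabins.
V = 7.3·6.2·2.6 = 117.676 m³.
RT60 = 0.161 · V / A = 0.161 × 117.676 / 57.662 = 0.33 s.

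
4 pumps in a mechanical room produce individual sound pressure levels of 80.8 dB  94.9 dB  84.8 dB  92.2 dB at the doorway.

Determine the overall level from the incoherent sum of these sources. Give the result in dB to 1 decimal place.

Sum in the linear (power) domain: Σ 10^(Lᵢ/10) = 10^(80.8/10) + 10^(94.9/10) + 10^(84.8/10) + 10^(92.2/10) = 5.172e+09.
Combined level = 10 log₁₀(5.172e+09) = 97.1 dB.

97.1 dB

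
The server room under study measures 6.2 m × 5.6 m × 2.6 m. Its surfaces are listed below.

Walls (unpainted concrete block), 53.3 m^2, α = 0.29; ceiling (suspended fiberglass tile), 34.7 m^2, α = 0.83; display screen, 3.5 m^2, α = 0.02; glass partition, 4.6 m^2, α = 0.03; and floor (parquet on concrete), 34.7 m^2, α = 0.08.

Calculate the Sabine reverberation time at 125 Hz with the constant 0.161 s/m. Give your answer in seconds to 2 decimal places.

Equivalent absorption area: A = 53.3×0.29 + 34.7×0.83 + 3.5×0.02 + 4.6×0.03 + 34.7×0.08 = 47.242 m^2.
Room volume: 90.272 m³.
RT60 = 0.161 · V / A = 0.161 × 90.272 / 47.242 = 0.31 s.

0.31 s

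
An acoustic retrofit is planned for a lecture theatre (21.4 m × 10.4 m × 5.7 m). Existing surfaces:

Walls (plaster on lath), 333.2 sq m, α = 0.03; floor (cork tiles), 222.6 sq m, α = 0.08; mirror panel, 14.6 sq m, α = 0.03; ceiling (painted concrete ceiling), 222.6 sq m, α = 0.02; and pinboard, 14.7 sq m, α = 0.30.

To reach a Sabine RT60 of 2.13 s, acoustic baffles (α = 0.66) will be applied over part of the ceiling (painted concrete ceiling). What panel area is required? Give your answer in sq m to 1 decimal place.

91.9

Total absorption A₁ = 333.2·0.03 + 222.6·0.08 + 14.6·0.03 + 222.6·0.02 + 14.7·0.30
  = 9.996 + 17.808 + 0.438 + 4.452 + 4.410 = 37.104 sq m sabins.
Required A₂ = 0.161·1268.592/2.13 = 95.889 sabins.
Absorption to add: 95.889 − 37.104 = 58.785 sabins.
Each sq m of panel replacing the ceiling (painted concrete ceiling) adds (0.66 − 0.02) = 0.64 sabins.
Panel area = 58.785 / 0.64 = 91.9 sq m.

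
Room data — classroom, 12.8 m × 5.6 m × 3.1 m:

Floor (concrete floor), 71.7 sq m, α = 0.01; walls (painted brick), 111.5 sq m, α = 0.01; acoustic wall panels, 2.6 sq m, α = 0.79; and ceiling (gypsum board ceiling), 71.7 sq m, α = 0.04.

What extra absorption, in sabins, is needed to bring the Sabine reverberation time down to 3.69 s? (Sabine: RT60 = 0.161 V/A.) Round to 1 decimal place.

2.9 sabins

Total absorption A₁ = 71.7×0.01 + 111.5×0.01 + 2.6×0.79 + 71.7×0.04
  = 0.717 + 1.115 + 2.054 + 2.868 = 6.754 sq m sabins.
V = 222.208 m³. Required absorption A₂ = 0.161 × 222.208 / 3.69 = 9.695 sabins.
ΔA = A₂ − A₁ = 9.695 − 6.754 = 2.9 sabins.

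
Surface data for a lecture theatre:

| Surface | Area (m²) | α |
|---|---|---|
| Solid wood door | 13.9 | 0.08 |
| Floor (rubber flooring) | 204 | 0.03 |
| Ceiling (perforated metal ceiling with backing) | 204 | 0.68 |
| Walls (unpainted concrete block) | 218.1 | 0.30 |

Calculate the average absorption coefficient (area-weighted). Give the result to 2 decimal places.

Total surface area S = 640.0 m².
A = 13.9·0.08 + 204·0.03 + 204·0.68 + 218.1·0.30 = 211.382 sabins.
ᾱ = 211.382 / 640.0 = 0.33.

0.33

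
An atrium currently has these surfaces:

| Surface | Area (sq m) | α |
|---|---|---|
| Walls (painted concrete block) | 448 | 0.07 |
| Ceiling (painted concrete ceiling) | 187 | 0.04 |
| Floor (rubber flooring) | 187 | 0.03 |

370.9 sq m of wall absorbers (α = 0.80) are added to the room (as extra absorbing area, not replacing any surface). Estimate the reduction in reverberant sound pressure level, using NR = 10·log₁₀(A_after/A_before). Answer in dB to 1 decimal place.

Total absorption A_before = 448*0.07 + 187*0.04 + 187*0.03
  = 31.360 + 7.480 + 5.610 = 44.450 sq m sabins.
Added absorption = 370.9 × 0.80 = 296.720 sabins.
A_after = 44.450 + 296.720 = 341.170 sabins.
NR = 10·log₁₀(341.170/44.450) = 8.9 dB.

8.9 dB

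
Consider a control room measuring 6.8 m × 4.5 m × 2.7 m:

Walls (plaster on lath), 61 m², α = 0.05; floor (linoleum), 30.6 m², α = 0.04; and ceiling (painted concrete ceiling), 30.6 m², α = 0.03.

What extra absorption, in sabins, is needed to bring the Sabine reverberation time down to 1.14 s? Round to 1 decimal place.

6.5 sabins

Summing Sᵢαᵢ: 3.050 + 1.224 + 0.918 → A₁ = 5.192 sabins.
V = 82.62 m³. Required absorption A₂ = 0.161 × 82.62 / 1.14 = 11.668 sabins.
Additional absorption ΔA = 11.668 − 5.192 = 6.5 sabins.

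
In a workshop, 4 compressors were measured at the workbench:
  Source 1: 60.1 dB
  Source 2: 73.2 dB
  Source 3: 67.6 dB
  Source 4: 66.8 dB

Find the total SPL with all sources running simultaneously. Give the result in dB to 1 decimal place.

75.1 dB

Σ 10^(Lᵢ/10) = 3.246e+07.
Combined level = 10 log₁₀(3.246e+07) = 75.1 dB.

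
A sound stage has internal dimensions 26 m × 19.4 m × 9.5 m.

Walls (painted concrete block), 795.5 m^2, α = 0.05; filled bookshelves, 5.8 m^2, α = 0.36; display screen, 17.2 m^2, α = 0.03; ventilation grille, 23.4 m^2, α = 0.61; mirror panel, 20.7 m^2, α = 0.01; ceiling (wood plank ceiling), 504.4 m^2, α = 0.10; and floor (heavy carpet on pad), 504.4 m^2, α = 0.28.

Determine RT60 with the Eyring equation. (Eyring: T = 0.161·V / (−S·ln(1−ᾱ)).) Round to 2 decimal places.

Total surface area S = 795.5 + 5.8 + 17.2 + 23.4 + 20.7 + 504.4 + 504.4 = 1871.4 m^2.
Absorption A = 795.5·0.05 + 5.8·0.36 + 17.2·0.03 + 23.4·0.61 + 20.7·0.01 + 504.4·0.10 + 504.4·0.28 = 248.532 sabins.
ᾱ = 248.532 / 1871.4 = 0.1328.
−S·ln(1−ᾱ) = −1871.4 × ln(1 − 0.1328) = 266.648.
V = 26 × 19.4 × 9.5 = 4791.8 m³.
T = 0.161·V/[−S·ln(1−ᾱ)] = 0.161·4791.8/266.648 = 2.89 s.

2.89 s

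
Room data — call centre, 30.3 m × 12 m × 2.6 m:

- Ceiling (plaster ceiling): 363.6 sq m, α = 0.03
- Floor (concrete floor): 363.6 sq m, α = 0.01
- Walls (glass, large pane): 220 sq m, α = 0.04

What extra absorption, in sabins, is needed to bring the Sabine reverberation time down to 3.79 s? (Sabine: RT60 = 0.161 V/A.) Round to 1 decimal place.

16.8 sabins

Total absorption A₁ = 363.6*0.03 + 363.6*0.01 + 220*0.04
  = 10.908 + 3.636 + 8.800 = 23.344 sq m sabins.
For T = 3.79 s, need A₂ = 0.161·V/T = 0.161·945.36/3.79 = 40.159 sabins.
ΔA = A₂ − A₁ = 40.159 − 23.344 = 16.8 sabins.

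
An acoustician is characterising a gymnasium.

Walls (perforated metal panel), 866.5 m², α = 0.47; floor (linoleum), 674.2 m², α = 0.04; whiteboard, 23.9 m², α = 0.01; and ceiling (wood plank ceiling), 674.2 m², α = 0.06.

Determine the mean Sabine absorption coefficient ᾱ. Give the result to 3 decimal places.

S = Σ Sᵢ = 866.5 + 674.2 + 23.9 + 674.2 = 2238.8 m².
Weighted sum Σ Sα = 474.914.
ᾱ = A/S = 0.212.

0.212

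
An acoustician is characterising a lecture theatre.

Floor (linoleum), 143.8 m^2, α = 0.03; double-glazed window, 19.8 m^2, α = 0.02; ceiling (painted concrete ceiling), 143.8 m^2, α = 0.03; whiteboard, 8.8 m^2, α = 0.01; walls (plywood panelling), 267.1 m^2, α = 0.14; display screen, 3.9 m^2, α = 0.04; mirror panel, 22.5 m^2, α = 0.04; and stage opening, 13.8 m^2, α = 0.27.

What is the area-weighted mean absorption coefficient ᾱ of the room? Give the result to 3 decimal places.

Total surface area S = 623.5 m^2.
Σ(Sᵢαᵢ) = 143.8·0.03 + 19.8·0.02 + 143.8·0.03 + 8.8·0.01 + 267.1·0.14 + 3.9·0.04 + 22.5·0.04 + 13.8·0.27 = 51.288.
ᾱ = 51.288 / 623.5 = 0.082.

0.082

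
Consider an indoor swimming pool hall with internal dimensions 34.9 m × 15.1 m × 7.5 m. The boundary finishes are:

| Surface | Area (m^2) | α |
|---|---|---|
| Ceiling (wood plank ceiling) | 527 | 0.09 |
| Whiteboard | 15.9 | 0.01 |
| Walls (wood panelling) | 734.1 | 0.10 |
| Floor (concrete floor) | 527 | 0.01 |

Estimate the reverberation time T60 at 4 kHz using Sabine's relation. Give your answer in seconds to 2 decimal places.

5.04 s

A = Σ Sᵢαᵢ = 527×0.09 + 15.9×0.01 + 734.1×0.10 + 527×0.01 = 126.269 sabins.
V = 34.9·15.1·7.5 = 3952.425 m³.
T = 0.161 V/A = 0.161·3952.425/126.269 = 5.04 s.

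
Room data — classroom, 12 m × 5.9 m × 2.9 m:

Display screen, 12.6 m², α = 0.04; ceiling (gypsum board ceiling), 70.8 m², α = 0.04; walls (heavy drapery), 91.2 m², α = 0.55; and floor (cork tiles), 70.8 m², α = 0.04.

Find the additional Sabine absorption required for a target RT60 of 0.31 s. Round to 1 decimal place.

50.3 sabins

Equivalent absorption area: A₁ = 12.6*0.04 + 70.8*0.04 + 91.2*0.55 + 70.8*0.04 = 56.328 m².
V = 205.32 m³. Required absorption A₂ = 0.161 × 205.32 / 0.31 = 106.634 sabins.
ΔA = A₂ − A₁ = 106.634 − 56.328 = 50.3 sabins.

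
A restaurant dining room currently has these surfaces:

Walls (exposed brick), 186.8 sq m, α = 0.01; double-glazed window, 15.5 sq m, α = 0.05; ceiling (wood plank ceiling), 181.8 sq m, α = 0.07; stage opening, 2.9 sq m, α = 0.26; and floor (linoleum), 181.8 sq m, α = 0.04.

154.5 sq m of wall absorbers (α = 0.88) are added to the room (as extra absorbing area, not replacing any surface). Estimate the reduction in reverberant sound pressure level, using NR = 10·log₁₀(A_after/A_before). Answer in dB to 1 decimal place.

8.3 dB

Equivalent absorption area: A_before = 186.8·0.01 + 15.5·0.05 + 181.8·0.07 + 2.9·0.26 + 181.8·0.04 = 23.395 sq m.
Added absorption = 154.5 × 0.88 = 135.960 sabins.
New total A_after = 159.355 sabins.
NR = 10·log₁₀(159.355/23.395) = 8.3 dB.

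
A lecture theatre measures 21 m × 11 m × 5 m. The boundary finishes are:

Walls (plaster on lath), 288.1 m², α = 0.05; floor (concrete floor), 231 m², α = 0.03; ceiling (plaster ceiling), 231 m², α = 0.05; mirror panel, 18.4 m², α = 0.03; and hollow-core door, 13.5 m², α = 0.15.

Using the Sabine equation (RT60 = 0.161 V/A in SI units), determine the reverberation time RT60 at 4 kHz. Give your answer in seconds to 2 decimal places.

5.24 sec

Equivalent absorption area: A = 288.1*0.05 + 231*0.03 + 231*0.05 + 18.4*0.03 + 13.5*0.15 = 35.462 m².
Room volume: 1155 m³.
RT60 = 0.161 · V / A = 0.161 × 1155 / 35.462 = 5.24 s.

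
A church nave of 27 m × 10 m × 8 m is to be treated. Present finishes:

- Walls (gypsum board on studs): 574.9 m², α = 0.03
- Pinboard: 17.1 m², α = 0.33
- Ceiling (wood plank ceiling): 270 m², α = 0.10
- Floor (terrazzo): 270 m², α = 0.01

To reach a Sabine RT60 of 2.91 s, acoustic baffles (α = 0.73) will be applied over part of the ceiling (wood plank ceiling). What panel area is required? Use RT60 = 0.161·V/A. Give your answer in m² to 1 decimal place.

A₁ = Σ Sᵢαᵢ = 574.9×0.03 + 17.1×0.33 + 270×0.10 + 270×0.01 = 52.590 sabins.
V = 2160 m³. Target absorption A₂ = 0.161 × 2160 / 2.91 = 119.505 sabins.
Absorption to add: 119.505 − 52.590 = 66.915 sabins.
Each m² of panel replacing the ceiling (wood plank ceiling) adds (0.73 − 0.10) = 0.63 sabins.
Area = ΔA/Δα = 66.915/0.63 = 106.2 m².

106.2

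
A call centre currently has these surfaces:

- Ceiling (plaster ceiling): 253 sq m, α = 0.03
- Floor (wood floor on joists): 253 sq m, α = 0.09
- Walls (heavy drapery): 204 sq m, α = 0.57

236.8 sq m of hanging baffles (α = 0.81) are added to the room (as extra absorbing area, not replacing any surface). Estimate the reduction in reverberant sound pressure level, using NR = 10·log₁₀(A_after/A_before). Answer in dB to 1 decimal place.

3.6 dB

A_before = Σ Sᵢαᵢ = 253*0.03 + 253*0.09 + 204*0.57 = 146.640 sabins.
Treatment contributes 236.8·0.81 = 191.808 sabins.
A_after = 146.640 + 191.808 = 338.448 sabins.
Reduction = 10 log₁₀(A_after/A_before) = 10 log₁₀(2.3080) = 3.6 dB.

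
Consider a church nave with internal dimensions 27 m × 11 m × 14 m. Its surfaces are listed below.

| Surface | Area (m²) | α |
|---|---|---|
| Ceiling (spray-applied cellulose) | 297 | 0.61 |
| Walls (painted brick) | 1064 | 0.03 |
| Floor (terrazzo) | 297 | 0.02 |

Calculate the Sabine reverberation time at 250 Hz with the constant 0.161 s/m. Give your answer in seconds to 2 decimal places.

3.06 s

A = Σ Sᵢαᵢ = 297·0.61 + 1064·0.03 + 297·0.02 = 219.030 sabins.
Room volume: 4158 m³.
T = 0.161 V/A = 0.161·4158/219.030 = 3.06 s.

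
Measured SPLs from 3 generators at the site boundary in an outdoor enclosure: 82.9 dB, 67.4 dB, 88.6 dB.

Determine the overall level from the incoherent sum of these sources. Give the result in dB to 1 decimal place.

Σ 10^(Lᵢ/10) = 9.249e+08.
Combined level = 10 log₁₀(9.249e+08) = 89.7 dB.

89.7 dB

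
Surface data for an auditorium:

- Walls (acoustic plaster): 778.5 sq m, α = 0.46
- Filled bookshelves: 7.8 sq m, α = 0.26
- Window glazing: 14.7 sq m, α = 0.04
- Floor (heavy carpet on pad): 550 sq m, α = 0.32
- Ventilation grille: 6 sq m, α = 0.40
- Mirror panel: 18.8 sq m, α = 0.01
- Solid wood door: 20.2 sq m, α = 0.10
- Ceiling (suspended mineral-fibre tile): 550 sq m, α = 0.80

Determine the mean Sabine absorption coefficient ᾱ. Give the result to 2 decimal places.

Total surface area S = 1946.0 sq m.
A = 778.5×0.46 + 7.8×0.26 + 14.7×0.04 + 550×0.32 + 6×0.40 + 18.8×0.01 + 20.2×0.10 + 550×0.80 = 981.334 sabins.
ᾱ = 981.334 / 1946.0 = 0.50.

0.50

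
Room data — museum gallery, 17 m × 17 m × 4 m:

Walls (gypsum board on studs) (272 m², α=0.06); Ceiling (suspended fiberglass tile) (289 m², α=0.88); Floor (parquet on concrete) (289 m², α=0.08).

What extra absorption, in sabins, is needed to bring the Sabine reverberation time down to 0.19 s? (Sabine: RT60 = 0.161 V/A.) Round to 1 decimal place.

685.8 sabins

A₁ = Σ Sᵢαᵢ = 272·0.06 + 289·0.88 + 289·0.08 = 293.760 sabins.
Target A₂ = 0.161·1156/0.19 = 979.558 sabins (V = 1156 m³).
ΔA = A₂ − A₁ = 979.558 − 293.760 = 685.8 sabins.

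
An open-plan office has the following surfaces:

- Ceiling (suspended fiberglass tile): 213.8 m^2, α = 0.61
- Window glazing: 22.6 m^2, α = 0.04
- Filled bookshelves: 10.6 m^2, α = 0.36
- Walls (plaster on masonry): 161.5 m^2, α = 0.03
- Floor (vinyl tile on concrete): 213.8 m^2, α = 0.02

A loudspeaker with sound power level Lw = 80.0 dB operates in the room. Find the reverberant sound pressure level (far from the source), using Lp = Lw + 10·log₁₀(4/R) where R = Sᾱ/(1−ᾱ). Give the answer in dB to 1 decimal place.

63.3 dB

A = 144.259 sabins; S = 622.3 m^2.
ᾱ = 144.259/622.3 = 0.2318; R = Sᾱ/(1−ᾱ) = 144.259/(1−0.2318) = 187.788 m^2.
Lp = Lw + 10 log₁₀(4/R) = 80.0 -16.72 = 63.3 dB.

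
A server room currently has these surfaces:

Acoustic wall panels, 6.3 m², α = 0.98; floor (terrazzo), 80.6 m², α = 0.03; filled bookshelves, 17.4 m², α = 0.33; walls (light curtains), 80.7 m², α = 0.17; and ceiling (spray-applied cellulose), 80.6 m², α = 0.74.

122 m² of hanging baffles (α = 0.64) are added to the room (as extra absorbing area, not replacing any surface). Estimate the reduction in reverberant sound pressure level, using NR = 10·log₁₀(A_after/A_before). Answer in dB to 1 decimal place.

2.8 dB

Total absorption A_before = 6.3*0.98 + 80.6*0.03 + 17.4*0.33 + 80.7*0.17 + 80.6*0.74
  = 6.174 + 2.418 + 5.742 + 13.719 + 59.644 = 87.697 m² sabins.
Added absorption = 122 × 0.64 = 78.080 sabins.
A_after = 87.697 + 78.080 = 165.777 sabins.
Reduction = 10 log₁₀(A_after/A_before) = 10 log₁₀(1.8903) = 2.8 dB.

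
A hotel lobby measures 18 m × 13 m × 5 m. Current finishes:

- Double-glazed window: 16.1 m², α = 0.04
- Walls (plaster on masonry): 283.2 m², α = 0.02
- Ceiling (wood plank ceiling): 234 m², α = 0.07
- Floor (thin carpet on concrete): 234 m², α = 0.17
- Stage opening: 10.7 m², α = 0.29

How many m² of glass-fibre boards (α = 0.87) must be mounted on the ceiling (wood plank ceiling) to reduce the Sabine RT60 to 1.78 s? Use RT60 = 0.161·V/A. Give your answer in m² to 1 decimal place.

50.3

A₁ = Σ Sᵢαᵢ = 16.1·0.04 + 283.2·0.02 + 234·0.07 + 234·0.17 + 10.7·0.29 = 65.571 sabins.
V = 1170 m³. Target absorption A₂ = 0.161 × 1170 / 1.78 = 105.826 sabins.
ΔA needed = 105.826 − 65.571 = 40.255 sabins.
Net gain per m²: Δα = 0.87 − 0.07 = 0.80.
Area = ΔA/Δα = 40.255/0.80 = 50.3 m².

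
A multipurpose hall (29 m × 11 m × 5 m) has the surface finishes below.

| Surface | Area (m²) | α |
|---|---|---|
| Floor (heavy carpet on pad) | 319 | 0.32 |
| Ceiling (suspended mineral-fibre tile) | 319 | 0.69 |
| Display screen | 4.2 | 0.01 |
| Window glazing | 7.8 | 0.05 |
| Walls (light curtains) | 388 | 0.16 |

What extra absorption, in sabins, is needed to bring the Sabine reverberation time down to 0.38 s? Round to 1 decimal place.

Total absorption A₁ = 319*0.32 + 319*0.69 + 4.2*0.01 + 7.8*0.05 + 388*0.16
  = 102.080 + 220.110 + 0.042 + 0.390 + 62.080 = 384.702 m² sabins.
Target A₂ = 0.161·1595/0.38 = 675.776 sabins (V = 1595 m³).
Shortfall: 675.776 − 384.702 = 291.1 sabins.

291.1 sabins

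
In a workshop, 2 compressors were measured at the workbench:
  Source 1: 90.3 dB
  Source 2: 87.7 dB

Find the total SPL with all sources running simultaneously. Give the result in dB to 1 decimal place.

92.2 dB

Σ 10^(Lᵢ/10) = 1.66e+09.
L_total = 10·log₁₀(1.66e+09) = 92.2 dB.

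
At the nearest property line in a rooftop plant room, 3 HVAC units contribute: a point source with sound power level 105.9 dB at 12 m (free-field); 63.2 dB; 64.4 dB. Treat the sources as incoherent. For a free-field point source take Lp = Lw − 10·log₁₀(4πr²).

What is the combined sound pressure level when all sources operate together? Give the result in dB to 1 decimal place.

74.2 dB

Source at 12 m: Lp = 105.9 − 10·log₁₀(4π·12²) = 105.9 − 10·log₁₀(1809.557) = 73.3 dB.
Σ 10^(Lᵢ/10) = 2.622e+07.
L_total = 10·log₁₀(2.622e+07) = 74.2 dB.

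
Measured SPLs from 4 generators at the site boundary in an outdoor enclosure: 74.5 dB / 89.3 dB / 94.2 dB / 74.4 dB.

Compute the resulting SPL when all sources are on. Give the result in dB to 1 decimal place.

Converting to relative power and adding: 10^(74.5/10) + 10^(89.3/10) + 10^(94.2/10) + 10^(74.4/10) = 3.537e+09.
L_total = 10·log₁₀(3.537e+09) = 95.5 dB.

95.5 dB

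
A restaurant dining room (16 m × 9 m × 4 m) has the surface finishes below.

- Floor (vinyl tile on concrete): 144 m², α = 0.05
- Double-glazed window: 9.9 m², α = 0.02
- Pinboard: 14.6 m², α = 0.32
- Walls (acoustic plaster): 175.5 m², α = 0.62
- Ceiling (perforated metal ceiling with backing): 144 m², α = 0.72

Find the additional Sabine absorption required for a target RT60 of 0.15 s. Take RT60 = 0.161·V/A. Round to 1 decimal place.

393.7 sabins

Total absorption A₁ = 144*0.05 + 9.9*0.02 + 14.6*0.32 + 175.5*0.62 + 144*0.72
  = 7.200 + 0.198 + 4.672 + 108.810 + 103.680 = 224.560 m² sabins.
For T = 0.15 s, need A₂ = 0.161·V/T = 0.161·576/0.15 = 618.240 sabins.
ΔA = A₂ − A₁ = 618.240 − 224.560 = 393.7 sabins.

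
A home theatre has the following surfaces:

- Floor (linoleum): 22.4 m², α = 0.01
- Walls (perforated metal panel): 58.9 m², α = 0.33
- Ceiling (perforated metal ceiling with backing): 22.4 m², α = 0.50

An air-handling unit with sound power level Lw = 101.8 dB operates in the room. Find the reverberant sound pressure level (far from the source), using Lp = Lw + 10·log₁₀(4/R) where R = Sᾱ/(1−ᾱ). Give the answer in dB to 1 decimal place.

91.4 dB

A = 30.861 sabins; S = 103.7 m².
ᾱ = 0.2976, so room constant R = A/(1−ᾱ) = 43.937 m².
Lp = 101.8 + 10·log₁₀(4/43.937) = 101.8 + (-10.41) = 91.4 dB.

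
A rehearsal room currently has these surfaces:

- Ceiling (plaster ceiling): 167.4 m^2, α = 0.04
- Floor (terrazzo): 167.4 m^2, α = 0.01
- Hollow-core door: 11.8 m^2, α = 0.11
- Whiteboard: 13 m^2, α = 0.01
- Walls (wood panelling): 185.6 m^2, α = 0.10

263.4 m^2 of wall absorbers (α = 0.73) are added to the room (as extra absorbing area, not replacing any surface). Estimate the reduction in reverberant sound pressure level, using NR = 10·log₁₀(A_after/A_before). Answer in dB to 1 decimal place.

Summing Sᵢαᵢ: 6.696 + 1.674 + 1.298 + 0.130 + 18.560 → A_before = 28.358 sabins.
Added absorption = 263.4 × 0.73 = 192.282 sabins.
New total A_after = 220.640 sabins.
NR = 10·log₁₀(220.640/28.358) = 8.9 dB.

8.9 dB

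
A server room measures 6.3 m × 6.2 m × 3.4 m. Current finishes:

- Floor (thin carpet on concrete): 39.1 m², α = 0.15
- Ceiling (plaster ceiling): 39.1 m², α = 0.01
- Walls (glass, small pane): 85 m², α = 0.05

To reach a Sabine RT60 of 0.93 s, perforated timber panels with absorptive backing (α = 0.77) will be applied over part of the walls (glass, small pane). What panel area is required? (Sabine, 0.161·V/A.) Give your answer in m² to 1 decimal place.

Equivalent absorption area: A₁ = 39.1×0.15 + 39.1×0.01 + 85×0.05 = 10.506 m².
Required A₂ = 0.161·132.804/0.93 = 22.991 sabins.
Absorption to add: 22.991 − 10.506 = 12.485 sabins.
Each m² of panel replacing the walls (glass, small pane) adds (0.77 − 0.05) = 0.72 sabins.
Panel area = 12.485 / 0.72 = 17.3 m².

17.3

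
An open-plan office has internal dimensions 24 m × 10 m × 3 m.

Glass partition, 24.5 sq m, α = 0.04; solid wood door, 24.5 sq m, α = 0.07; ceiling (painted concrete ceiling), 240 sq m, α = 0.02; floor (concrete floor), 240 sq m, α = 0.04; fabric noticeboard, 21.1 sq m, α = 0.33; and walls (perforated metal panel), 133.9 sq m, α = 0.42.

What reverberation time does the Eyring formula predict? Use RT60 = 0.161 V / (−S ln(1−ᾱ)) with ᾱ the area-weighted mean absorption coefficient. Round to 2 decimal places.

Total surface area S = 24.5 + 24.5 + 240 + 240 + 21.1 + 133.9 = 684.0 sq m.
Absorption A = 24.5×0.04 + 24.5×0.07 + 240×0.02 + 240×0.04 + 21.1×0.33 + 133.9×0.42 = 80.296 sabins.
Mean coefficient ᾱ = A/S = 0.1174.
−S·ln(1−ᾱ) = −684.0 × ln(1 − 0.1174) = 85.420.
V = 24 × 10 × 3 = 720 m³.
RT60 = 0.161 × 720 / 85.420 = 1.36 s.

1.36 s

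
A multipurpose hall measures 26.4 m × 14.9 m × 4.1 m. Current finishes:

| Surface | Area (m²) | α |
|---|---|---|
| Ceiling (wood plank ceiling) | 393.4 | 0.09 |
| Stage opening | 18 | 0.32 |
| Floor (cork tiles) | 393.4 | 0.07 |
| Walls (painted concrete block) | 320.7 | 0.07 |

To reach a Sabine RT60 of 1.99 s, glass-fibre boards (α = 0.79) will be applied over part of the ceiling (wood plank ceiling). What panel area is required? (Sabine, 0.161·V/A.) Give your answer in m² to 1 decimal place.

56.2

Equivalent absorption area: A₁ = 393.4*0.09 + 18*0.32 + 393.4*0.07 + 320.7*0.07 = 91.153 m².
Required A₂ = 0.161·1612.776/1.99 = 130.481 sabins.
Absorption to add: 130.481 − 91.153 = 39.328 sabins.
Net gain per m²: Δα = 0.79 − 0.09 = 0.70.
Panel area = 39.328 / 0.70 = 56.2 m².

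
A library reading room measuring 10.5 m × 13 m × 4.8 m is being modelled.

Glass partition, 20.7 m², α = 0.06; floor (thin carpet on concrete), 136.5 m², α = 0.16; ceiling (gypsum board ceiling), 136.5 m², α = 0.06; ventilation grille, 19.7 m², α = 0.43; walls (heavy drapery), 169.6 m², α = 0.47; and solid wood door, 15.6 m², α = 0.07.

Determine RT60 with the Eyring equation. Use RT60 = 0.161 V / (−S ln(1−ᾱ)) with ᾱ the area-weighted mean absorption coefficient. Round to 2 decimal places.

0.76 seconds

Total surface area S = 20.7 + 136.5 + 136.5 + 19.7 + 169.6 + 15.6 = 498.6 m².
Σ(Sᵢαᵢ) = 20.7×0.06 + 136.5×0.16 + 136.5×0.06 + 19.7×0.43 + 169.6×0.47 + 15.6×0.07 = 120.547.
Mean coefficient ᾱ = A/S = 0.2418.
Eyring denominator: −S ln(1−ᾱ) = 138.017.
V = 10.5 × 13 × 4.8 = 655.2 m³.
RT60 = 0.161 × 655.2 / 138.017 = 0.76 s.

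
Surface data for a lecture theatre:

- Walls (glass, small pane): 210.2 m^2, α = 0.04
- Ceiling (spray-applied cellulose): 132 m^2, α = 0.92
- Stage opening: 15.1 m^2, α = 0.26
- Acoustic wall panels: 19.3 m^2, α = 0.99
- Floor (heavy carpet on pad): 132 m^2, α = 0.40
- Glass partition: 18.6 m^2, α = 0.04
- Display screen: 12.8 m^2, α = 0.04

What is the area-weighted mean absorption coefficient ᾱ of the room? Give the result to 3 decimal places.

0.383

S = Σ Sᵢ = 210.2 + 132 + 15.1 + 19.3 + 132 + 18.6 + 12.8 = 540.0 m^2.
Weighted sum Σ Sα = 206.937.
ᾱ = 206.937 / 540.0 = 0.383.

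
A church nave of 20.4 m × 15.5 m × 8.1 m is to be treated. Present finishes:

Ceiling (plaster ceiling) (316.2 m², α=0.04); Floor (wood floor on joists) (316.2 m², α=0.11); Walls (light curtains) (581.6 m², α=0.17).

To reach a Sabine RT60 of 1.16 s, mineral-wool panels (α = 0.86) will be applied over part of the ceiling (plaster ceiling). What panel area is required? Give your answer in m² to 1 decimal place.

255.1

Summing Sᵢαᵢ: 12.648 + 34.782 + 98.872 → A₁ = 146.302 sabins.
Required A₂ = 0.161·2561.22/1.16 = 355.480 sabins.
Absorption to add: 355.480 − 146.302 = 209.178 sabins.
Each m² of panel replacing the ceiling (plaster ceiling) adds (0.86 − 0.04) = 0.82 sabins.
Area = ΔA/Δα = 209.178/0.82 = 255.1 m².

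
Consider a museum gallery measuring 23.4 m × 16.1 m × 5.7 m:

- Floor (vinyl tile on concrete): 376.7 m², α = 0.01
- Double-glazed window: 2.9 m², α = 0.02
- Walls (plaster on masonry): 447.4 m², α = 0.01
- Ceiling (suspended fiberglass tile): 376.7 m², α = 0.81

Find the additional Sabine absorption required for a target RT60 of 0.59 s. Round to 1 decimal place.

272.6 sabins

A₁ = Σ Sᵢαᵢ = 376.7·0.01 + 2.9·0.02 + 447.4·0.01 + 376.7·0.81 = 313.426 sabins.
V = 2147.418 m³. Required absorption A₂ = 0.161 × 2147.418 / 0.59 = 585.990 sabins.
Additional absorption ΔA = 585.990 − 313.426 = 272.6 sabins.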